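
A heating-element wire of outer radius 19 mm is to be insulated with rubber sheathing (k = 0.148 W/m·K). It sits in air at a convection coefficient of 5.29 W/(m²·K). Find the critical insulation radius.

For a cylinder r_cr = k/h = 0.148/5.29
r_cr = 28 mm; since the bare radius (19 mm) is below r_cr, adding a thin layer of insulation will *increase* heat loss.

r_cr ≈ 28 mm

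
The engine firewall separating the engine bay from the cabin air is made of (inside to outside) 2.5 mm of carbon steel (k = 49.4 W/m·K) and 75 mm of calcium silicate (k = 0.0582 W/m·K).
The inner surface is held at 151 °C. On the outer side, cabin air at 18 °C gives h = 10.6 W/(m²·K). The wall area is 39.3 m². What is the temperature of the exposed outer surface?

Using the resistance-network approach (series):
R_carbon steel = L/(kA) = 0.0025/(49.4×39.3) = 1.288×10^-6 K/W
R_calcium silicate = L/(kA) = 0.075/(0.0582×39.3) = 0.03279 K/W
R_outer film = 1/(h_o·A) = 1/(10.6×39.3) = 0.0024 K/W
R_total = 0.03519 K/W;  Q = ΔT/R_total = 133/0.03519 = 3779 W
T_interface = T_inner − Q·ΣR(inner→interface) = 151 − 3780×0.03279

T ≈ 27.1 °C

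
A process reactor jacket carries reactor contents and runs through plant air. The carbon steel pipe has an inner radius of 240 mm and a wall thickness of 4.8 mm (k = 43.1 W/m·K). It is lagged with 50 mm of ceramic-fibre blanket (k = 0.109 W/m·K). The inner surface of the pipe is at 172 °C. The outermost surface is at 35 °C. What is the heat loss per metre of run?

q′ ≈ 505 W/m

Per-layer cylindrical resistances, series-summed:
R_carbon steel pipe wall = ln(244.8/240)/(2π×43.1×1) = 7.312×10^-5 K/W
R_ceramic-fibre blanket = ln(294.8/244.8)/(2π×0.109×1) = 0.2714 K/W
R_total = 0.2714 K/W
Q = ΔT/R_total = 137/0.2714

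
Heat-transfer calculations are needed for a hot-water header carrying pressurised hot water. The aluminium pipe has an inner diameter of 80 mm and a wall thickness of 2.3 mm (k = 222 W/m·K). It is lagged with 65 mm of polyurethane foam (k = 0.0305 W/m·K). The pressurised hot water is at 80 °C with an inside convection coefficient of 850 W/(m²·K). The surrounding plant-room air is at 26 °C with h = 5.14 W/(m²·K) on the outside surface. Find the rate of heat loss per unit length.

For a radial system each layer contributes R = ln(r_out/r_in)/(2πkL); films add R = 1/(hA).
R_inner film = 1/(h_i·2πr₁L) = 1/(850×2π×0.04×1) = 0.004681 K/W
R_aluminium pipe wall = ln(42.3/40)/(2π×222×1) = 4.008×10^-5 K/W
R_polyurethane foam = ln(107.3/42.3)/(2π×0.0305×1) = 4.857 K/W
R_outer film = 1/(h_o·2πr_oL) = 1/(5.14×2π×0.1073×1) = 0.2886 K/W
R_total = 5.151 K/W
Q = ΔT/R_total = 54/5.151

q′ ≈ 10.5 W/m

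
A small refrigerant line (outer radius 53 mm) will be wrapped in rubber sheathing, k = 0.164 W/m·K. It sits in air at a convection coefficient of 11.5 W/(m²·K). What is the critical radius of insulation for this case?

r_cr ≈ 14.3 mm

For a cylinder r_cr = k/h = 0.164/11.5
r_cr = 14.3 mm; since the bare radius (53 mm) is above r_cr, any added insulation will reduce heat loss.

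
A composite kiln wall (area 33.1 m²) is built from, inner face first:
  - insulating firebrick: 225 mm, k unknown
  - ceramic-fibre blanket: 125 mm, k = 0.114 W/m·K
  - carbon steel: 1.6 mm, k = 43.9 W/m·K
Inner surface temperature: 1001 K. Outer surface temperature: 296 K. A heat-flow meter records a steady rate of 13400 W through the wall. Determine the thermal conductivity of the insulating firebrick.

Using the resistance-network approach (series):
R_ceramic-fibre blanket = L/(kA) = 0.125/(0.114×33.1) = 0.03313 K/W
R_carbon steel = L/(kA) = 0.0016/(43.9×33.1) = 1.101×10^-6 K/W
Sum of known resistances R_other = 0.03313 K/W
Total R = ΔT/Q = 705/13400 = 0.05261 K/W
R_insulating firebrick = R_total − R_other = 0.01948 K/W
k = L/(R·A) = 0.225/(0.01948×33.1)

k ≈ 0.349 W/(m·K)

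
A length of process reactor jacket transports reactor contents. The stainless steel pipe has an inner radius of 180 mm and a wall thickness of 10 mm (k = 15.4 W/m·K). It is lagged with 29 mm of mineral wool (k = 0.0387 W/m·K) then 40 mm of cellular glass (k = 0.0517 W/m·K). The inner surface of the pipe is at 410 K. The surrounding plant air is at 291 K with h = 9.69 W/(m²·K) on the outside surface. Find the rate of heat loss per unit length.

q′ ≈ 102 W/m

Cylindrical conduction, so R = ln(r₂/r₁)/(2πkL) per layer, in series:
R_stainless steel pipe wall = ln(190/180)/(2π×15.4×1) = 5.588×10^-4 K/W
R_mineral wool = ln(219/190)/(2π×0.0387×1) = 0.5842 K/W
R_cellular glass = ln(259/219)/(2π×0.0517×1) = 0.5164 K/W
R_outer film = 1/(h_o·2πr_oL) = 1/(9.69×2π×0.259×1) = 0.06342 K/W
R_total = 1.165 K/W
Q = ΔT/R_total = 119/1.165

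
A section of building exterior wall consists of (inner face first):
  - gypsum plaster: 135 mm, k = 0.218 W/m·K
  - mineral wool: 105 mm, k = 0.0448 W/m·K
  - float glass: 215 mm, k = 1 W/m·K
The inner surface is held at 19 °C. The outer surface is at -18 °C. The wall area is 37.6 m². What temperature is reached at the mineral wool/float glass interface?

Treating each layer as a thermal resistance in series:
R_gypsum plaster = L/(kA) = 0.135/(0.218×37.6) = 0.01647 K/W
R_mineral wool = L/(kA) = 0.105/(0.0448×37.6) = 0.06233 K/W
R_float glass = L/(kA) = 0.215/(1×37.6) = 0.005718 K/W
R_total = 0.08452 K/W;  Q = ΔT/R_total = 37/0.08452 = 437.8 W
T_interface = T_inner − Q·ΣR(inner→interface) = 19 − 438×0.0788

T ≈ -15.5 °C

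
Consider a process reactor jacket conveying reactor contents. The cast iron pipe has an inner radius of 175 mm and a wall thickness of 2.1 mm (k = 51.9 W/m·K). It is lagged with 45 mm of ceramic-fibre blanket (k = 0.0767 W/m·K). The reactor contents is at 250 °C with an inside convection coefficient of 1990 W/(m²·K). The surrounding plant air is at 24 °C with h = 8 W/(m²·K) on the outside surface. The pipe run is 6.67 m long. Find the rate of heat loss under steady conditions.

For a radial system each layer contributes R = ln(r_out/r_in)/(2πkL); films add R = 1/(hA).
R_inner film = 1/(h_i·2πr₁L) = 1/(1990×2π×0.175×6.67) = 6.852×10^-5 K/W
R_cast iron pipe wall = ln(177.1/175)/(2π×51.9×6.67) = 5.484×10^-6 K/W
R_ceramic-fibre blanket = ln(222.1/177.1)/(2π×0.0767×6.67) = 0.07044 K/W
R_outer film = 1/(h_o·2πr_oL) = 1/(8×2π×0.2221×6.67) = 0.01343 K/W
R_total = 0.08394 K/W
Q = ΔT/R_total = 226/0.08394

Q ≈ 2690 W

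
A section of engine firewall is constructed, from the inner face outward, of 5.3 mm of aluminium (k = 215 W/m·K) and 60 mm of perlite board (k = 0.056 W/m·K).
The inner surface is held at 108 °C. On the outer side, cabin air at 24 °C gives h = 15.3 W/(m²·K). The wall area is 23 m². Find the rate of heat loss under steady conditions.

Q ≈ 1700 W

Treating each layer as a thermal resistance in series:
R_aluminium = L/(kA) = 0.0053/(215×23) = 1.072×10^-6 K/W
R_perlite board = L/(kA) = 0.06/(0.056×23) = 0.04658 K/W
R_outer film = 1/(h_o·A) = 1/(15.3×23) = 0.002842 K/W
R_total = 0.04943 K/W
Q = ΔT / R_total = 84 / 0.04943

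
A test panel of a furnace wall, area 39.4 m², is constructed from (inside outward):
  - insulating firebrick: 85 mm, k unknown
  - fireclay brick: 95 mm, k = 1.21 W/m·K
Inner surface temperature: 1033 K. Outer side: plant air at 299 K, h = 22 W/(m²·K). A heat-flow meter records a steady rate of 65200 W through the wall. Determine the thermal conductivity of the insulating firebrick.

k ≈ 0.266 W/(m·K)

Series thermal resistances:
R_fireclay brick = L/(kA) = 0.095/(1.21×39.4) = 0.001993 K/W
R_outer film = 1/(h_o·A) = 1/(22×39.4) = 0.001154 K/W
Sum of known resistances R_other = 0.003146 K/W
Total R = ΔT/Q = 734/65200 = 0.01126 K/W
R_insulating firebrick = R_total − R_other = 0.008111 K/W
k = L/(R·A) = 0.085/(0.008111×39.4)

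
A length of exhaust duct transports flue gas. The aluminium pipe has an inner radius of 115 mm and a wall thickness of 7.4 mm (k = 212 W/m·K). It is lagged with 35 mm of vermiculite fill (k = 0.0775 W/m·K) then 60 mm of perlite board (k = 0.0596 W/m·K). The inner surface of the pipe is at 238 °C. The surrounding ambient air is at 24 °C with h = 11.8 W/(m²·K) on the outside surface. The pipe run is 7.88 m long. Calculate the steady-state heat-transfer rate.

Cylindrical conduction, so R = ln(r₂/r₁)/(2πkL) per layer, in series:
R_aluminium pipe wall = ln(122.4/115)/(2π×212×7.88) = 5.941×10^-6 K/W
R_vermiculite fill = ln(157.4/122.4)/(2π×0.0775×7.88) = 0.06554 K/W
R_perlite board = ln(217.4/157.4)/(2π×0.0596×7.88) = 0.1094 K/W
R_outer film = 1/(h_o·2πr_oL) = 1/(11.8×2π×0.2174×7.88) = 0.007873 K/W
R_total = 0.1829 K/W
Q = ΔT/R_total = 214/0.1829

Q ≈ 1170 W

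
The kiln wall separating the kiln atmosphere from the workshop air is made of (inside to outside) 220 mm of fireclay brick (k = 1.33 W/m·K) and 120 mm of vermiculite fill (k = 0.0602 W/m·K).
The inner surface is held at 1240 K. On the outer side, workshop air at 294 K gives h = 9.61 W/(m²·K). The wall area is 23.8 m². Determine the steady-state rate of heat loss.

Q ≈ 9950 W

Treating each layer as a thermal resistance in series:
R_fireclay brick = L/(kA) = 0.22/(1.33×23.8) = 0.00695 K/W
R_vermiculite fill = L/(kA) = 0.12/(0.0602×23.8) = 0.08375 K/W
R_outer film = 1/(h_o·A) = 1/(9.61×23.8) = 0.004372 K/W
R_total = 0.09508 K/W
Q = ΔT / R_total = 946 / 0.09508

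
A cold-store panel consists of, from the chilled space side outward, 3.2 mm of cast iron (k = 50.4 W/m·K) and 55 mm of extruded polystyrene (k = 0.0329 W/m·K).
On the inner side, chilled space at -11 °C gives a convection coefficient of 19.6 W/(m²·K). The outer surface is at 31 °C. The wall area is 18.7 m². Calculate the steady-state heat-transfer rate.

Model the wall as resistances in series:
R_inner film = 1/(h_i·A) = 1/(19.6×18.7) = 0.002728 K/W
R_cast iron = L/(kA) = 0.0032/(50.4×18.7) = 3.395×10^-6 K/W
R_extruded polystyrene = L/(kA) = 0.055/(0.0329×18.7) = 0.0894 K/W
R_total = 0.09213 K/W
Q = ΔT / R_total = 42 / 0.09213

Q ≈ 456 W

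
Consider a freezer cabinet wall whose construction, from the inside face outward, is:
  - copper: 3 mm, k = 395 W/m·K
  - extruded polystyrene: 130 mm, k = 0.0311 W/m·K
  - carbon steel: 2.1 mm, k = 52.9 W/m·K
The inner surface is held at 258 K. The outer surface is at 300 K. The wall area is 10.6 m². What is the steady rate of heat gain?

Q ≈ 107 W

Model the wall as resistances in series:
R_copper = L/(kA) = 0.003/(395×10.6) = 7.165×10^-7 K/W
R_extruded polystyrene = L/(kA) = 0.13/(0.0311×10.6) = 0.3943 K/W
R_carbon steel = L/(kA) = 0.0021/(52.9×10.6) = 3.745×10^-6 K/W
R_total = 0.3944 K/W
Q = ΔT / R_total = 42 / 0.3944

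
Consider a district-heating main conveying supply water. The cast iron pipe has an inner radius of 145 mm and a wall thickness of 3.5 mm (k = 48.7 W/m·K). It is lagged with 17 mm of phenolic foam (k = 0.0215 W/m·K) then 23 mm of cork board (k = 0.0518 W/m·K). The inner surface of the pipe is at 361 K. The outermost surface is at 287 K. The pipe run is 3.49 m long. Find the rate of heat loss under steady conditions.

Radial resistances (cylindrical: R_cond = ln(r_o/r_i)/(2πkL), R_conv = 1/(h·2πrL)):
R_cast iron pipe wall = ln(148.5/145)/(2π×48.7×3.49) = 2.233×10^-5 K/W
R_phenolic foam = ln(165.5/148.5)/(2π×0.0215×3.49) = 0.2299 K/W
R_cork board = ln(188.5/165.5)/(2π×0.0518×3.49) = 0.1146 K/W
R_total = 0.3445 K/W
Q = ΔT/R_total = 74/0.3445

Q ≈ 215 W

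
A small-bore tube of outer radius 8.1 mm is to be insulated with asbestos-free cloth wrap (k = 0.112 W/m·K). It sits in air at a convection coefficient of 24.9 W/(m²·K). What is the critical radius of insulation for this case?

For a cylinder r_cr = k/h = 0.112/24.9
r_cr = 4.5 mm; since the bare radius (8.1 mm) is above r_cr, any added insulation will reduce heat loss.

r_cr ≈ 4.5 mm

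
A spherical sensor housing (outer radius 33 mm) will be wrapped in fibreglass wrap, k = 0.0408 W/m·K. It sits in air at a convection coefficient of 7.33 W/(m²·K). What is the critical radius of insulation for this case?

For a sphere r_cr = 2k/h = 2×0.0408/7.33
r_cr = 11.1 mm; since the bare radius (33 mm) is above r_cr, any added insulation will reduce heat loss.

r_cr ≈ 11.1 mm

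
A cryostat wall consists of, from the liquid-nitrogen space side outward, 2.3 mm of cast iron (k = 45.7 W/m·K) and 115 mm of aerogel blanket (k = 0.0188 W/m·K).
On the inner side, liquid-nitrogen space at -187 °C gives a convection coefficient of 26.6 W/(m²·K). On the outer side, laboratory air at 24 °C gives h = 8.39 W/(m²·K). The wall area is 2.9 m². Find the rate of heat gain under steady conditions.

Q ≈ 97.5 W

Treating each layer as a thermal resistance in series:
R_inner film = 1/(h_i·A) = 1/(26.6×2.9) = 0.01296 K/W
R_cast iron = L/(kA) = 0.0023/(45.7×2.9) = 1.735×10^-5 K/W
R_aerogel blanket = L/(kA) = 0.115/(0.0188×2.9) = 2.109 K/W
R_outer film = 1/(h_o·A) = 1/(8.39×2.9) = 0.0411 K/W
R_total = 2.163 K/W
Q = ΔT / R_total = 211 / 2.163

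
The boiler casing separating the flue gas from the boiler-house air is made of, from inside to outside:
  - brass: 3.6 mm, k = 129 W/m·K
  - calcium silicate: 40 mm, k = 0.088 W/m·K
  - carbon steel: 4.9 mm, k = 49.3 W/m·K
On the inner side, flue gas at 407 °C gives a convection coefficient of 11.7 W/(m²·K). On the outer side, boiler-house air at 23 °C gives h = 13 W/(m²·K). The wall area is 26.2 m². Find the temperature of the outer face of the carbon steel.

Series thermal resistances:
R_inner film = 1/(h_i·A) = 1/(11.7×26.2) = 0.003262 K/W
R_brass = L/(kA) = 0.0036/(129×26.2) = 1.065×10^-6 K/W
R_calcium silicate = L/(kA) = 0.04/(0.088×26.2) = 0.01735 K/W
R_carbon steel = L/(kA) = 0.0049/(49.3×26.2) = 3.794×10^-6 K/W
R_outer film = 1/(h_o·A) = 1/(13×26.2) = 0.002936 K/W
R_total = 0.02355 K/W;  Q = ΔT/R_total = 384/0.02355 = 16300 W
T_interface = T_inner − Q·ΣR(inner→interface) = 407 − 16300×0.02062

T ≈ 70.9 °C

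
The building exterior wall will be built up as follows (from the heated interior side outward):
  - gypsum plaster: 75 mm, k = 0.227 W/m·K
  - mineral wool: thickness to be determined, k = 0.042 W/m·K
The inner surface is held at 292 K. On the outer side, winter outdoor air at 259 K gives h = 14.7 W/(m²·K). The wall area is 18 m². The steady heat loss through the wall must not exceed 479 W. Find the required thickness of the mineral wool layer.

Series thermal resistances:
R_gypsum plaster = L/(kA) = 0.075/(0.227×18) = 0.01836 K/W
R_outer film = 1/(h_o·A) = 1/(14.7×18) = 0.003779 K/W
Sum of the known resistances R_other = 0.02213 K/W
Required total resistance R_tot = ΔT/Q_allow = 33/479 = 0.06889 K/W
R_mineral wool = R_tot − R_other = 0.04676 K/W
L = R·k·A = 0.04676×0.042×18

L ≈ 35.3 mm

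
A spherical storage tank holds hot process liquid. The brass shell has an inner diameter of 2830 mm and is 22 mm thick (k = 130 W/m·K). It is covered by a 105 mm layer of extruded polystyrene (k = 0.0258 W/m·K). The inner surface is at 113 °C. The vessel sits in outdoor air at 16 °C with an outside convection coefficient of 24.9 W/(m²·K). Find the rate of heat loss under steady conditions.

Each spherical layer contributes R = (1/r_i − 1/r_o)/(4πk):
R_brass shell = (1/1.415 − 1/1.437)/(4π×130) = 6.623×10^-6 K/W
R_extruded polystyrene = (1/1.437 − 1/1.542)/(4π×0.0258) = 0.1462 K/W
R_outer film = 1/(h·4πr_o²) = 1/(24.9×4π×1.542²) = 0.001344 K/W
R_total = 0.1475 K/W
Q = ΔT/R_total = 97/0.1475

Q ≈ 658 W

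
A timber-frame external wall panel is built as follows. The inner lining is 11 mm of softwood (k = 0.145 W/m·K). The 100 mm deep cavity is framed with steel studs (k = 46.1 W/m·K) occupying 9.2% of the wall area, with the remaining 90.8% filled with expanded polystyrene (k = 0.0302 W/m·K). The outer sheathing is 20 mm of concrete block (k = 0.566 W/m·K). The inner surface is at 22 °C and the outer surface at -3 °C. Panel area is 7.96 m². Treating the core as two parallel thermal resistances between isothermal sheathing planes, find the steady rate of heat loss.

Sheathing layers in series; stud and cavity paths in parallel between them.
R_inner = 0.011/(0.145×7.96) = 0.00953 K/W
R_stud  = 0.1/(46.1×0.092×7.96) = 0.002962 K/W
R_cav   = 0.1/(0.0302×0.908×7.96) = 0.4581 K/W
1/R_core = 1/R_stud + 1/R_cav → R_core = 0.002943 K/W
R_outer = 0.02/(0.566×7.96) = 0.004439 K/W
R_total = 0.01691 K/W
Q = ΔT/R_total = 25/0.01691

Q ≈ 1480 W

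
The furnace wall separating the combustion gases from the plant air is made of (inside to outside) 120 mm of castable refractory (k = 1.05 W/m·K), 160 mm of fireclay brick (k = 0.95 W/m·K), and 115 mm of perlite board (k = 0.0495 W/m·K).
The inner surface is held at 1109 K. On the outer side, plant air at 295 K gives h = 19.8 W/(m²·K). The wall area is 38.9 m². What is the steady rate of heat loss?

Q ≈ 11900 W

Thermal resistances in series:
R_castable refractory = L/(kA) = 0.12/(1.05×38.9) = 0.002938 K/W
R_fireclay brick = L/(kA) = 0.16/(0.95×38.9) = 0.00433 K/W
R_perlite board = L/(kA) = 0.115/(0.0495×38.9) = 0.05972 K/W
R_outer film = 1/(h_o·A) = 1/(19.8×38.9) = 0.001298 K/W
R_total = 0.06829 K/W
Q = ΔT / R_total = 814 / 0.06829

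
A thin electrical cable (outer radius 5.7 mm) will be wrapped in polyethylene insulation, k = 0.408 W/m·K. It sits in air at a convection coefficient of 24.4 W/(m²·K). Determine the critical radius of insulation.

r_cr ≈ 16.7 mm

For a cylinder r_cr = k/h = 0.408/24.4
r_cr = 16.7 mm; since the bare radius (5.7 mm) is below r_cr, adding a thin layer of insulation will *increase* heat loss.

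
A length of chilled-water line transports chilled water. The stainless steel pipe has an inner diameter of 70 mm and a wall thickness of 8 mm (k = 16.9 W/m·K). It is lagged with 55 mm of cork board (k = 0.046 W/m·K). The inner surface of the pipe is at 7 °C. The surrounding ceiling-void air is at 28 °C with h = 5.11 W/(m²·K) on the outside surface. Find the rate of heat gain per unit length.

q′ ≈ 6.62 W/m

For a radial system each layer contributes R = ln(r_out/r_in)/(2πkL); films add R = 1/(hA).
R_stainless steel pipe wall = ln(43/35)/(2π×16.9×1) = 0.001939 K/W
R_cork board = ln(98/43)/(2π×0.046×1) = 2.85 K/W
R_outer film = 1/(h_o·2πr_oL) = 1/(5.11×2π×0.098×1) = 0.3178 K/W
R_total = 3.17 K/W
Q = ΔT/R_total = 21/3.17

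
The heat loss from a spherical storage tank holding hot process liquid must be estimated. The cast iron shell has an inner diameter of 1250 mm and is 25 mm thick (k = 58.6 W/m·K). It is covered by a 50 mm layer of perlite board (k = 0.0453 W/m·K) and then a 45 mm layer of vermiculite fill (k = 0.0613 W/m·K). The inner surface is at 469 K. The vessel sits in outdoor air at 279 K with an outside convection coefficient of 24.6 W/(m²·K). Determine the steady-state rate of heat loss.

Q ≈ 611 W

For a spherical shell R = (1/r₁ − 1/r₂)/(4πk); film R = 1/(h·4πr²). In series:
R_cast iron shell = (1/0.625 − 1/0.65)/(4π×58.6) = 8.357×10^-5 K/W
R_perlite board = (1/0.65 − 1/0.7)/(4π×0.0453) = 0.193 K/W
R_vermiculite fill = (1/0.7 − 1/0.745)/(4π×0.0613) = 0.112 K/W
R_outer film = 1/(h·4πr_o²) = 1/(24.6×4π×0.745²) = 0.005828 K/W
R_total = 0.311 K/W
Q = ΔT/R_total = 190/0.311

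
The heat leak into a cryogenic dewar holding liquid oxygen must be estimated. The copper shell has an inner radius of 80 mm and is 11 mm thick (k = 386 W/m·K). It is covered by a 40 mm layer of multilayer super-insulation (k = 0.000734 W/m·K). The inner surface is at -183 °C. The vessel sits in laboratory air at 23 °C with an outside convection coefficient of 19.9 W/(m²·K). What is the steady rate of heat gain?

Q ≈ 0.566 W

For a spherical shell R = (1/r₁ − 1/r₂)/(4πk); film R = 1/(h·4πr²). In series:
R_copper shell = (1/0.08 − 1/0.091)/(4π×386) = 3.115×10^-4 K/W
R_multilayer super-insulation = (1/0.091 − 1/0.131)/(4π×0.000734) = 363.8 K/W
R_outer film = 1/(h·4πr_o²) = 1/(19.9×4π×0.131²) = 0.233 K/W
R_total = 364 K/W
Q = ΔT/R_total = 206/364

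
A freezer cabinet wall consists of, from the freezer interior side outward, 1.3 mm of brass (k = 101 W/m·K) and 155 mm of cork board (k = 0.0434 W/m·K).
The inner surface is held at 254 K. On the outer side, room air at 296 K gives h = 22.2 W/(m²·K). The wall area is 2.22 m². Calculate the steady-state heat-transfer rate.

Thermal resistances in series:
R_brass = L/(kA) = 0.0013/(101×2.22) = 5.798×10^-6 K/W
R_cork board = L/(kA) = 0.155/(0.0434×2.22) = 1.609 K/W
R_outer film = 1/(h_o·A) = 1/(22.2×2.22) = 0.02029 K/W
R_total = 1.629 K/W
Q = ΔT / R_total = 42 / 1.629

Q ≈ 25.8 W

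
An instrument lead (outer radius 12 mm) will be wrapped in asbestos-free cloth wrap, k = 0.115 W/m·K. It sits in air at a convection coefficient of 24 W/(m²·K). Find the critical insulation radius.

For a cylinder r_cr = k/h = 0.115/24
r_cr = 4.79 mm; since the bare radius (12 mm) is above r_cr, any added insulation will reduce heat loss.

r_cr ≈ 4.79 mm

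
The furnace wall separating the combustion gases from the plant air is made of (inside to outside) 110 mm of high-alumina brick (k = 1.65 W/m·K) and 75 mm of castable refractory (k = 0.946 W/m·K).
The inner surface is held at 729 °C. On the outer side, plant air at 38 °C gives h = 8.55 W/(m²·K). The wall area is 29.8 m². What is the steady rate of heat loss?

Model the wall as resistances in series:
R_high-alumina brick = L/(kA) = 0.11/(1.65×29.8) = 0.002237 K/W
R_castable refractory = L/(kA) = 0.075/(0.946×29.8) = 0.00266 K/W
R_outer film = 1/(h_o·A) = 1/(8.55×29.8) = 0.003925 K/W
R_total = 0.008822 K/W
Q = ΔT / R_total = 691 / 0.008822

Q ≈ 78300 W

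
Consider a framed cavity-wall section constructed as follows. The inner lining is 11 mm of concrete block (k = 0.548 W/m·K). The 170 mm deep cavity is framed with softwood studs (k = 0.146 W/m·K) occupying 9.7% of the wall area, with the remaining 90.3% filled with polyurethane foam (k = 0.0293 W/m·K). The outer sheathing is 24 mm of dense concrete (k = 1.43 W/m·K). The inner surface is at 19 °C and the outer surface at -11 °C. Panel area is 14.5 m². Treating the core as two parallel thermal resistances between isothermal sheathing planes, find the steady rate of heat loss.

Sheathing layers in series; stud and cavity paths in parallel between them.
R_inner = 0.011/(0.548×14.5) = 0.001384 K/W
R_stud  = 0.17/(0.146×0.097×14.5) = 0.8279 K/W
R_cav   = 0.17/(0.0293×0.903×14.5) = 0.4431 K/W
1/R_core = 1/R_stud + 1/R_cav → R_core = 0.2886 K/W
R_outer = 0.024/(1.43×14.5) = 0.001157 K/W
R_total = 0.2912 K/W
Q = ΔT/R_total = 30/0.2912

Q ≈ 103 W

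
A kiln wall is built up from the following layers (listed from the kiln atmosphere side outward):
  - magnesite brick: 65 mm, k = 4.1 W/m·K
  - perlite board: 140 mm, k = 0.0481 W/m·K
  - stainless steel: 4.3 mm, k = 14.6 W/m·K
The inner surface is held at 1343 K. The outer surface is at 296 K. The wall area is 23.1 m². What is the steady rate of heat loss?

Model the wall as resistances in series:
R_magnesite brick = L/(kA) = 0.065/(4.1×23.1) = 6.863×10^-4 K/W
R_perlite board = L/(kA) = 0.14/(0.0481×23.1) = 0.126 K/W
R_stainless steel = L/(kA) = 0.0043/(14.6×23.1) = 1.275×10^-5 K/W
R_total = 0.1267 K/W
Q = ΔT / R_total = 1047 / 0.1267

Q ≈ 8260 W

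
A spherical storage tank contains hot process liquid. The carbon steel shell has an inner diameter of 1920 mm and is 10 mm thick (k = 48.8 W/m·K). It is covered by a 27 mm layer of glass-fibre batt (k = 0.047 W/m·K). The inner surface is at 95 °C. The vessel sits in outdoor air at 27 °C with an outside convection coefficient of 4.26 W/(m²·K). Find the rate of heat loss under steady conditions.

For a spherical shell R = (1/r₁ − 1/r₂)/(4πk); film R = 1/(h·4πr²). In series:
R_carbon steel shell = (1/0.96 − 1/0.97)/(4π×48.8) = 1.751×10^-5 K/W
R_glass-fibre batt = (1/0.97 − 1/0.997)/(4π×0.047) = 0.04727 K/W
R_outer film = 1/(h·4πr_o²) = 1/(4.26×4π×0.997²) = 0.01879 K/W
R_total = 0.06608 K/W
Q = ΔT/R_total = 68/0.06608

Q ≈ 1030 W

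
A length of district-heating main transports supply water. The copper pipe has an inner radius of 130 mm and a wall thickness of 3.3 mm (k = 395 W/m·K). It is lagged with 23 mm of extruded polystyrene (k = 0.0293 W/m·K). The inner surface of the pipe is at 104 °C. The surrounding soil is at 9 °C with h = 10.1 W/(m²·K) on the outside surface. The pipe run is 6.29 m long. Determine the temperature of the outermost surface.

Treating each annulus and film as a series resistance:
R_copper pipe wall = ln(133.3/130)/(2π×395×6.29) = 1.606×10^-6 K/W
R_extruded polystyrene = ln(156.3/133.3)/(2π×0.0293×6.29) = 0.1375 K/W
R_outer film = 1/(h_o·2πr_oL) = 1/(10.1×2π×0.1563×6.29) = 0.01603 K/W
R_total = 0.1535 K/W
Q = ΔT/R_total = 95/0.1535
Q = 619 W
T_interface = T_inner − Q·ΣR(inner→interface) = 104 − 619×0.1375

T ≈ 18.9 °C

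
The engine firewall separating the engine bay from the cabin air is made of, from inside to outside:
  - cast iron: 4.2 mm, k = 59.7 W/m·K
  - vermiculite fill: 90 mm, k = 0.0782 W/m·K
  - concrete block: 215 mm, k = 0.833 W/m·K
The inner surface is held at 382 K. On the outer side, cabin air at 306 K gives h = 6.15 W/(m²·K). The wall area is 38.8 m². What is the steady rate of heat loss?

Series thermal resistances:
R_cast iron = L/(kA) = 0.0042/(59.7×38.8) = 1.813×10^-6 K/W
R_vermiculite fill = L/(kA) = 0.09/(0.0782×38.8) = 0.02966 K/W
R_concrete block = L/(kA) = 0.215/(0.833×38.8) = 0.006652 K/W
R_outer film = 1/(h_o·A) = 1/(6.15×38.8) = 0.004191 K/W
R_total = 0.04051 K/W
Q = ΔT / R_total = 76 / 0.04051

Q ≈ 1880 W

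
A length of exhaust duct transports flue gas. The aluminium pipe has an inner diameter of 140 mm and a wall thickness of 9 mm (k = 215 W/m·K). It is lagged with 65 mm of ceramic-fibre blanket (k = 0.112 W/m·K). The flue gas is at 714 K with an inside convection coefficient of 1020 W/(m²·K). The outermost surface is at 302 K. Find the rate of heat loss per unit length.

Per-layer cylindrical resistances, series-summed:
R_inner film = 1/(h_i·2πr₁L) = 1/(1020×2π×0.07×1) = 0.002229 K/W
R_aluminium pipe wall = ln(79/70)/(2π×215×1) = 8.954×10^-5 K/W
R_ceramic-fibre blanket = ln(144/79)/(2π×0.112×1) = 0.8531 K/W
R_total = 0.8555 K/W
Q = ΔT/R_total = 412/0.8555

q′ ≈ 482 W/m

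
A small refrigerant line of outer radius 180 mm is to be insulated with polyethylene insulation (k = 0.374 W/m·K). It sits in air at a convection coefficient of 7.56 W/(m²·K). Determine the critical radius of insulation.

For a cylinder r_cr = k/h = 0.374/7.56
r_cr = 49.5 mm; since the bare radius (180 mm) is above r_cr, any added insulation will reduce heat loss.

r_cr ≈ 49.5 mm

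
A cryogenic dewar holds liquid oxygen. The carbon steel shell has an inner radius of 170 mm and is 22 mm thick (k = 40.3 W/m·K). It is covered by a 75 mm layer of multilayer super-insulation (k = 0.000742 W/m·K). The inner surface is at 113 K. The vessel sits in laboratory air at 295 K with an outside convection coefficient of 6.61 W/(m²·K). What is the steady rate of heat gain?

Q ≈ 1.16 W

Spherical conduction: R = (1/r_in − 1/r_out)/(4πk) per layer; series-sum.
R_carbon steel shell = (1/0.17 − 1/0.192)/(4π×40.3) = 0.001331 K/W
R_multilayer super-insulation = (1/0.192 − 1/0.267)/(4π×0.000742) = 156.9 K/W
R_outer film = 1/(h·4πr_o²) = 1/(6.61×4π×0.267²) = 0.1689 K/W
R_total = 157.1 K/W
Q = ΔT/R_total = 182/157.1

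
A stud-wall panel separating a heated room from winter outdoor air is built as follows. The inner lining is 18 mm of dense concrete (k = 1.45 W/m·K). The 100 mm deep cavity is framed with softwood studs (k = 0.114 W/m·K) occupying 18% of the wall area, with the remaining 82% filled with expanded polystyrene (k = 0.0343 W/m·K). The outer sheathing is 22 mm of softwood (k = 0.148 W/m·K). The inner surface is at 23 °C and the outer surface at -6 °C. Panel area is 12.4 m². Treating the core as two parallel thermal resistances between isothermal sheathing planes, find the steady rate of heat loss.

Q ≈ 162 W

Sheathing layers in series; stud and cavity paths in parallel between them.
R_inner = 0.018/(1.45×12.4) = 0.001001 K/W
R_stud  = 0.1/(0.114×0.18×12.4) = 0.393 K/W
R_cav   = 0.1/(0.0343×0.82×12.4) = 0.2867 K/W
1/R_core = 1/R_stud + 1/R_cav → R_core = 0.1658 K/W
R_outer = 0.022/(0.148×12.4) = 0.01199 K/W
R_total = 0.1788 K/W
Q = ΔT/R_total = 29/0.1788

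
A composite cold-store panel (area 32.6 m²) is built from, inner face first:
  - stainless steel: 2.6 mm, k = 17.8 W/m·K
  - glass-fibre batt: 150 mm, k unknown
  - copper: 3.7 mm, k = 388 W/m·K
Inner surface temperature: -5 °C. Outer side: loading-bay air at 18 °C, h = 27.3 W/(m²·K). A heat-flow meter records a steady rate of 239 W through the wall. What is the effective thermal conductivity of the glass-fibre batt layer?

Model the wall as resistances in series:
R_stainless steel = L/(kA) = 0.0026/(17.8×32.6) = 4.481×10^-6 K/W
R_copper = L/(kA) = 0.0037/(388×32.6) = 2.925×10^-7 K/W
R_outer film = 1/(h_o·A) = 1/(27.3×32.6) = 0.001124 K/W
Sum of known resistances R_other = 0.001128 K/W
Total R = ΔT/Q = 23/239 = 0.09623 K/W
R_glass-fibre batt = R_total − R_other = 0.09511 K/W
k = L/(R·A) = 0.15/(0.09511×32.6)

k ≈ 0.0484 W/(m·K)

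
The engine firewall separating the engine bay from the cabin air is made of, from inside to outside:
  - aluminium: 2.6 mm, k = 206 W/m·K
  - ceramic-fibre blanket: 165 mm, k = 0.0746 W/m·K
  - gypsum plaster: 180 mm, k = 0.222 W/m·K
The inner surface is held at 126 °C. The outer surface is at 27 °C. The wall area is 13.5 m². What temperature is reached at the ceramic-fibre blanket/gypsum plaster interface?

T ≈ 53.6 °C

Using the resistance-network approach (series):
R_aluminium = L/(kA) = 0.0026/(206×13.5) = 9.349×10^-7 K/W
R_ceramic-fibre blanket = L/(kA) = 0.165/(0.0746×13.5) = 0.1638 K/W
R_gypsum plaster = L/(kA) = 0.18/(0.222×13.5) = 0.06006 K/W
R_total = 0.2239 K/W;  Q = ΔT/R_total = 99/0.2239 = 442.2 W
T_interface = T_inner − Q·ΣR(inner→interface) = 126 − 442×0.1638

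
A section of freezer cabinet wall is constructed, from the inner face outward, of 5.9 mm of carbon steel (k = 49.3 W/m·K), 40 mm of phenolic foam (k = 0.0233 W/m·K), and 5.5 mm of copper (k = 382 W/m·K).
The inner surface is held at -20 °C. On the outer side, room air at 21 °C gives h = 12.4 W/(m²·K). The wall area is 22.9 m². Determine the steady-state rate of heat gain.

Model the wall as resistances in series:
R_carbon steel = L/(kA) = 0.0059/(49.3×22.9) = 5.226×10^-6 K/W
R_phenolic foam = L/(kA) = 0.04/(0.0233×22.9) = 0.07497 K/W
R_copper = L/(kA) = 0.0055/(382×22.9) = 6.287×10^-7 K/W
R_outer film = 1/(h_o·A) = 1/(12.4×22.9) = 0.003522 K/W
R_total = 0.07849 K/W
Q = ΔT / R_total = 41 / 0.07849

Q ≈ 522 W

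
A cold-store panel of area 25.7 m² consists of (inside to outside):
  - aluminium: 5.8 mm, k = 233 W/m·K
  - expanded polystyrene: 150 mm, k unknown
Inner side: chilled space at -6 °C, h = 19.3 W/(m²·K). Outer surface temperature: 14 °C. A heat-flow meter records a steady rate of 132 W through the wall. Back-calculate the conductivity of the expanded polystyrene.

k ≈ 0.039 W/(m·K)

Thermal resistances in series:
R_inner film = 1/(h_i·A) = 1/(19.3×25.7) = 0.002016 K/W
R_aluminium = L/(kA) = 0.0058/(233×25.7) = 9.686×10^-7 K/W
Sum of known resistances R_other = 0.002017 K/W
Total R = ΔT/Q = 20/132 = 0.1515 K/W
R_expanded polystyrene = R_total − R_other = 0.1495 K/W
k = L/(R·A) = 0.15/(0.1495×25.7)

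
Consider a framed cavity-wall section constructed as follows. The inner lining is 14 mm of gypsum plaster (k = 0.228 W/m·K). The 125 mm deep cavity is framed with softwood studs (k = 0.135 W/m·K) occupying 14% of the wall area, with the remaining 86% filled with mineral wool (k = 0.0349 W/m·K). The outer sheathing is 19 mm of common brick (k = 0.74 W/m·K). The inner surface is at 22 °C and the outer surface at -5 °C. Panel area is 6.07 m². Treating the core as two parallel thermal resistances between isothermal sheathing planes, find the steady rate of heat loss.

Q ≈ 62 W

Sheathing layers in series; stud and cavity paths in parallel between them.
R_inner = 0.014/(0.228×6.07) = 0.01012 K/W
R_stud  = 0.125/(0.135×0.14×6.07) = 1.09 K/W
R_cav   = 0.125/(0.0349×0.86×6.07) = 0.6861 K/W
1/R_core = 1/R_stud + 1/R_cav → R_core = 0.421 K/W
R_outer = 0.019/(0.74×6.07) = 0.00423 K/W
R_total = 0.4354 K/W
Q = ΔT/R_total = 27/0.4354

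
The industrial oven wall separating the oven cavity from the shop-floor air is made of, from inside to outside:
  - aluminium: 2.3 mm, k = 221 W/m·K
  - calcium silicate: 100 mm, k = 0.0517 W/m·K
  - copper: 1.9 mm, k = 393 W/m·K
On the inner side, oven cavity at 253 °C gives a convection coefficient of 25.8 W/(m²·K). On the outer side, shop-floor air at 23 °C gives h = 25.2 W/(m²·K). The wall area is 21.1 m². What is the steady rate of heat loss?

Treating each layer as a thermal resistance in series:
R_inner film = 1/(h_i·A) = 1/(25.8×21.1) = 0.001837 K/W
R_aluminium = L/(kA) = 0.0023/(221×21.1) = 4.932×10^-7 K/W
R_calcium silicate = L/(kA) = 0.1/(0.0517×21.1) = 0.09167 K/W
R_copper = L/(kA) = 0.0019/(393×21.1) = 2.291×10^-7 K/W
R_outer film = 1/(h_o·A) = 1/(25.2×21.1) = 0.001881 K/W
R_total = 0.09539 K/W
Q = ΔT / R_total = 230 / 0.09539

Q ≈ 2410 W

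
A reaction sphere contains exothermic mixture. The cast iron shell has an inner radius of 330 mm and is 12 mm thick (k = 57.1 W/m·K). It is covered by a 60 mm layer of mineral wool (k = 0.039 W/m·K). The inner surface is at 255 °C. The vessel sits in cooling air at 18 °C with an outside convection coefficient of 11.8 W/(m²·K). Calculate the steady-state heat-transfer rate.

Q ≈ 254 W

Each spherical layer contributes R = (1/r_i − 1/r_o)/(4πk):
R_cast iron shell = (1/0.33 − 1/0.342)/(4π×57.1) = 1.482×10^-4 K/W
R_mineral wool = (1/0.342 − 1/0.402)/(4π×0.039) = 0.8905 K/W
R_outer film = 1/(h·4πr_o²) = 1/(11.8×4π×0.402²) = 0.04173 K/W
R_total = 0.9324 K/W
Q = ΔT/R_total = 237/0.9324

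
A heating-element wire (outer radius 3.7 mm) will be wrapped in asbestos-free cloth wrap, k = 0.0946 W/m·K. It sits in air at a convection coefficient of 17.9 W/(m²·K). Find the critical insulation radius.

For a cylinder r_cr = k/h = 0.0946/17.9
r_cr = 5.28 mm; since the bare radius (3.7 mm) is below r_cr, adding a thin layer of insulation will *increase* heat loss.

r_cr ≈ 5.28 mm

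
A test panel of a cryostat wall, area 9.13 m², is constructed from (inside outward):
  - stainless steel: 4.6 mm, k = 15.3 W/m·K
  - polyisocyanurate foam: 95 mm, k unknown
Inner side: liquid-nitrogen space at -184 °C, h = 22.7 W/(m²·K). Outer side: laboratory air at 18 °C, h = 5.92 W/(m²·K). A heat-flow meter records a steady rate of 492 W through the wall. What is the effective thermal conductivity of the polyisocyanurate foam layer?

k ≈ 0.0269 W/(m·K)

Series thermal resistances:
R_inner film = 1/(h_i·A) = 1/(22.7×9.13) = 0.004825 K/W
R_stainless steel = L/(kA) = 0.0046/(15.3×9.13) = 3.293×10^-5 K/W
R_outer film = 1/(h_o·A) = 1/(5.92×9.13) = 0.0185 K/W
Sum of known resistances R_other = 0.02336 K/W
Total R = ΔT/Q = 202/492 = 0.4106 K/W
R_polyisocyanurate foam = R_total − R_other = 0.3872 K/W
k = L/(R·A) = 0.095/(0.3872×9.13)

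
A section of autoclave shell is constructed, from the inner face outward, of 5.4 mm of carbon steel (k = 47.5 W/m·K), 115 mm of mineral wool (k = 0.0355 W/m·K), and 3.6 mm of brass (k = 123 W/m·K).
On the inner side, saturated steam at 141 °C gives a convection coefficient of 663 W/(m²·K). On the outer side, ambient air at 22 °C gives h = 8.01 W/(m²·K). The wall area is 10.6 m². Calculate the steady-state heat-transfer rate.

Q ≈ 375 W

Treating each layer as a thermal resistance in series:
R_inner film = 1/(h_i·A) = 1/(663×10.6) = 1.423×10^-4 K/W
R_carbon steel = L/(kA) = 0.0054/(47.5×10.6) = 1.072×10^-5 K/W
R_mineral wool = L/(kA) = 0.115/(0.0355×10.6) = 0.3056 K/W
R_brass = L/(kA) = 0.0036/(123×10.6) = 2.761×10^-6 K/W
R_outer film = 1/(h_o·A) = 1/(8.01×10.6) = 0.01178 K/W
R_total = 0.3175 K/W
Q = ΔT / R_total = 119 / 0.3175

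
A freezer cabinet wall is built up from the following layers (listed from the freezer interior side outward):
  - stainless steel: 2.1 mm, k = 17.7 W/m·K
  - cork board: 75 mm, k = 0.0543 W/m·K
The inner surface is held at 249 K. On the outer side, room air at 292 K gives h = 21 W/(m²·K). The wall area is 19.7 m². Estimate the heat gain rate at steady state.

Q ≈ 593 W

Using the resistance-network approach (series):
R_stainless steel = L/(kA) = 0.0021/(17.7×19.7) = 6.023×10^-6 K/W
R_cork board = L/(kA) = 0.075/(0.0543×19.7) = 0.07011 K/W
R_outer film = 1/(h_o·A) = 1/(21×19.7) = 0.002417 K/W
R_total = 0.07254 K/W
Q = ΔT / R_total = 43 / 0.07254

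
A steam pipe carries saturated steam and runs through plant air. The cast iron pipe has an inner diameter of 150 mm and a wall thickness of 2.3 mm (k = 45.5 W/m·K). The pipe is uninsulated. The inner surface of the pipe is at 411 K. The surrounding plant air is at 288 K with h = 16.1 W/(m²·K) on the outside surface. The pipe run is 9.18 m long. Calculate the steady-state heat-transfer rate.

Radial resistances (cylindrical: R_cond = ln(r_o/r_i)/(2πkL), R_conv = 1/(h·2πrL)):
R_cast iron pipe wall = ln(77.3/75)/(2π×45.5×9.18) = 1.151×10^-5 K/W
R_outer film = 1/(h_o·2πr_oL) = 1/(16.1×2π×0.0773×9.18) = 0.01393 K/W
R_total = 0.01394 K/W
Q = ΔT/R_total = 123/0.01394

Q ≈ 8820 W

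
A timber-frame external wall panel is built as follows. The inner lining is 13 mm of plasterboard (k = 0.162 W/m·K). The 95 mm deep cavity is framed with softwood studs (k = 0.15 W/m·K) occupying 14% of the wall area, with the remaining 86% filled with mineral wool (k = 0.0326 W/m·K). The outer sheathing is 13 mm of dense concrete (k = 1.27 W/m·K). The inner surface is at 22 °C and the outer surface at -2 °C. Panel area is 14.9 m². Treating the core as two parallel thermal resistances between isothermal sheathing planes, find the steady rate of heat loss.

Q ≈ 176 W

Sheathing layers in series; stud and cavity paths in parallel between them.
R_inner = 0.013/(0.162×14.9) = 0.005386 K/W
R_stud  = 0.095/(0.15×0.14×14.9) = 0.3036 K/W
R_cav   = 0.095/(0.0326×0.86×14.9) = 0.2274 K/W
1/R_core = 1/R_stud + 1/R_cav → R_core = 0.13 K/W
R_outer = 0.013/(1.27×14.9) = 6.87×10^-4 K/W
R_total = 0.1361 K/W
Q = ΔT/R_total = 24/0.1361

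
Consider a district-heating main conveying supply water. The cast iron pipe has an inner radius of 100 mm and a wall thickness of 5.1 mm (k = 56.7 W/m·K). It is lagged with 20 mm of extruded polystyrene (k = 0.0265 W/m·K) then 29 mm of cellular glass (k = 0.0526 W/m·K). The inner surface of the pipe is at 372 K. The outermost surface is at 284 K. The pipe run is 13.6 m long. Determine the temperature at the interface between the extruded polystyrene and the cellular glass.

T ≈ 317 K

Radial resistances (cylindrical: R_cond = ln(r_o/r_i)/(2πkL), R_conv = 1/(h·2πrL)):
R_cast iron pipe wall = ln(105.1/100)/(2π×56.7×13.6) = 1.027×10^-5 K/W
R_extruded polystyrene = ln(125.1/105.1)/(2π×0.0265×13.6) = 0.07693 K/W
R_cellular glass = ln(154.1/125.1)/(2π×0.0526×13.6) = 0.04638 K/W
R_total = 0.1233 K/W
Q = ΔT/R_total = 88/0.1233
Q = 714 W
T_interface = T_inner − Q·ΣR(inner→interface) = 372 − 714×0.07694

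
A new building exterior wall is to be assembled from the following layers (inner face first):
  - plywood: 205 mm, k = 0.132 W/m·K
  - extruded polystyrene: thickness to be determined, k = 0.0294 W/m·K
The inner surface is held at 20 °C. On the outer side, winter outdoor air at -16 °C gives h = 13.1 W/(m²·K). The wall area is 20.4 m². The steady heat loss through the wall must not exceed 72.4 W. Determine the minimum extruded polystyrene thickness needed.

Using the resistance-network approach (series):
R_plywood = L/(kA) = 0.205/(0.132×20.4) = 0.07613 K/W
R_outer film = 1/(h_o·A) = 1/(13.1×20.4) = 0.003742 K/W
Sum of the known resistances R_other = 0.07987 K/W
Required total resistance R_tot = ΔT/Q_allow = 36/72.4 = 0.4972 K/W
R_extruded polystyrene = R_tot − R_other = 0.4174 K/W
L = R·k·A = 0.4174×0.0294×20.4

L ≈ 250 mm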